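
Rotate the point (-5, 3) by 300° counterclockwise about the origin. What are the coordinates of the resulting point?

Rotation matrix for 300°: [[cos 300°, -sin 300°], [sin 300°, cos 300°]] ≈ [[0.500000, 0.866025], [-0.866025, 0.500000]]
[[0.500000, 0.866025], [-0.866025, 0.500000]] × [-5, 3]ᵀ ≈ [0.0981, 5.8301]ᵀ
Result: (0.0981, 5.8301)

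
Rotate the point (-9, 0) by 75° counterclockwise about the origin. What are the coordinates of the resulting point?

Rotation matrix for 75°: [[cos 75°, -sin 75°], [sin 75°, cos 75°]] ≈ [[0.258819, -0.965926], [0.965926, 0.258819]]
[[0.258819, -0.965926], [0.965926, 0.258819]] × [-9, 0]ᵀ ≈ [-2.3294, -8.6933]ᵀ
Result: (-2.3294, -8.6933)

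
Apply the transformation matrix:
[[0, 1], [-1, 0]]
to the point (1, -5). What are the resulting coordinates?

Matrix multiplication:
[[0, 1], [-1, 0]] × [1, -5]ᵀ
= [(0)(1) + (1)(-5), (-1)(1) + (0)(-5)]ᵀ
= [-5, -1]ᵀ
Result: (-5, -1)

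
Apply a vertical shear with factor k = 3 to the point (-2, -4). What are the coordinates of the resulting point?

Shear matrix for vertical shear with factor k = 3:
[[1, 0], [3, 1]]
Result: (-2, -4) → (-2, -10)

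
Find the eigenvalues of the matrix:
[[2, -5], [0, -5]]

Characteristic equation: det(A - λI) = 0
λ² - (trace)λ + (det) = 0
trace = 2 + -5 = -3, det = (2)(-5) - (-5)(0) = -10
λ² - (-3)λ + (-10) = 0
λ = (-3 ± √((-3)² - 4·(-10))) / 2 = (-3 ± √49) / 2
Solving: λ = -5, 2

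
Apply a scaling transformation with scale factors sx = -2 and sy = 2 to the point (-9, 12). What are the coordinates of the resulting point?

Scaling matrix:
[[-2, 0], [0, 2]]
Result: (-9 × -2, 12 × 2) = (18, 24)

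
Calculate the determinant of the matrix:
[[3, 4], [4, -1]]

For a 2×2 matrix [[a, b], [c, d]], det = ad - bc
det = (3)(-1) - (4)(4) = -3 - 16 = -19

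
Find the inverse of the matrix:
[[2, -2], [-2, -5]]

For [[a,b],[c,d]], inverse = (1/det)·[[d,-b],[-c,a]]
det = (2)(-5) - (-2)(-2) = -10 - 4 = -14
Inverse = (1/-14)·[[-5, 2], [2, 2]]
= [[5/14, -1/7], [-1/7, -1/7]]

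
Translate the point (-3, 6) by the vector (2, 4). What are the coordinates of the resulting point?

Translation by (2, 4) (homogeneous matrix [[1, 0, 2], [0, 1, 4], [0, 0, 1]]):
x' = -3 + 2 = -1
y' = 6 + 4 = 10
Result: (-1, 10)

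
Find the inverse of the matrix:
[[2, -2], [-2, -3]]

For [[a,b],[c,d]], inverse = (1/det)·[[d,-b],[-c,a]]
det = (2)(-3) - (-2)(-2) = -6 - 4 = -10
Inverse = (1/-10)·[[-3, 2], [2, 2]]
= [[3/10, -1/5], [-1/5, -1/5]]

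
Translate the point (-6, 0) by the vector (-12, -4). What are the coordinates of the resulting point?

Translation by (-12, -4) (homogeneous matrix [[1, 0, -12], [0, 1, -4], [0, 0, 1]]):
x' = -6 + -12 = -18
y' = 0 + -4 = -4
Result: (-18, -4)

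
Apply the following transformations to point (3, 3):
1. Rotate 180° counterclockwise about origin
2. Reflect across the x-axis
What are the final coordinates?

Step 1: Rotate 180° → (-3, -3)
Step 2: Reflect across x-axis → (-3, 3)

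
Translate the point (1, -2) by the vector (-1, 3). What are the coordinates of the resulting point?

Translation by (-1, 3) (homogeneous matrix [[1, 0, -1], [0, 1, 3], [0, 0, 1]]):
x' = 1 + -1 = 0
y' = -2 + 3 = 1
Result: (0, 1)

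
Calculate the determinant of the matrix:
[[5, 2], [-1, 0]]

For a 2×2 matrix [[a, b], [c, d]], det = ad - bc
det = (5)(0) - (2)(-1) = 0 - -2 = 2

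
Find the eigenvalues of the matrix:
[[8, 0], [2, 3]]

Characteristic equation: det(A - λI) = 0
λ² - (trace)λ + (det) = 0
trace = 8 + 3 = 11, det = (8)(3) - (0)(2) = 24
λ² - (11)λ + (24) = 0
λ = (11 ± √((11)² - 4·(24))) / 2 = (11 ± √25) / 2
Solving: λ = 3, 8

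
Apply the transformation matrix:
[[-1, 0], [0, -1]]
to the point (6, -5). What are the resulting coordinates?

Matrix multiplication:
[[-1, 0], [0, -1]] × [6, -5]ᵀ
= [(-1)(6) + (0)(-5), (0)(6) + (-1)(-5)]ᵀ
= [-6, 5]ᵀ
Result: (-6, 5)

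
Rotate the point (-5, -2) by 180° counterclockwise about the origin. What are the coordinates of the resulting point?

Rotation matrix for 180°: [[cos 180°, -sin 180°], [sin 180°, cos 180°]] = [[-1, 0], [0, -1]]
[[-1, 0], [0, -1]] × [-5, -2]ᵀ = [5, 2]ᵀ
Result: (5, 2)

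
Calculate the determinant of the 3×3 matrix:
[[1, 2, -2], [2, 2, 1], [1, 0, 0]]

Expansion along first row:
det = 1·det([[2,1],[0,0]]) - 2·det([[2,1],[1,0]]) + -2·det([[2,2],[1,0]])
    = 1·(2·0 - 1·0) - 2·(2·0 - 1·1) + -2·(2·0 - 2·1)
    = 1·0 - 2·-1 + -2·-2
    = 0 + 2 + 4 = 6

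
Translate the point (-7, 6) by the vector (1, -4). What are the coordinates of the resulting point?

Translation by (1, -4) (homogeneous matrix [[1, 0, 1], [0, 1, -4], [0, 0, 1]]):
x' = -7 + 1 = -6
y' = 6 + -4 = 2
Result: (-6, 2)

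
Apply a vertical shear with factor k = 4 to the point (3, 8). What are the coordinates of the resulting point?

Shear matrix for vertical shear with factor k = 4:
[[1, 0], [4, 1]]
Result: (3, 8) → (3, 20)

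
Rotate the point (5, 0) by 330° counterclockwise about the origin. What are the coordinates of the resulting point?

Rotation matrix for 330°: [[cos 330°, -sin 330°], [sin 330°, cos 330°]] ≈ [[0.866025, 0.500000], [-0.500000, 0.866025]]
[[0.866025, 0.500000], [-0.500000, 0.866025]] × [5, 0]ᵀ ≈ [4.3301, -2.5000]ᵀ
Result: (4.3301, -2.5000)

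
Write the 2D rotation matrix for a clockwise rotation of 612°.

Rotation matrix formula: [[cos θ, -sin θ], [sin θ, cos θ]]
A clockwise rotation by 612° is equivalent to a counterclockwise rotation by -612°.
For θ = -612°:
cos(-612°) = -0.3090
sin(-612°) = 0.9511
Result: [[-0.3090, -0.9511], [0.9511, -0.3090]]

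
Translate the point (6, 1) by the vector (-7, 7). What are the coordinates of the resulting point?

Translation by (-7, 7) (homogeneous matrix [[1, 0, -7], [0, 1, 7], [0, 0, 1]]):
x' = 6 + -7 = -1
y' = 1 + 7 = 8
Result: (-1, 8)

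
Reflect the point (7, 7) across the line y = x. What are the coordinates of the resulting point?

Reflection across line y = x: (7, 7) → (7, 7)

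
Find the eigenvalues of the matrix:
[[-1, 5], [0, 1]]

Characteristic equation: det(A - λI) = 0
λ² - (trace)λ + (det) = 0
trace = -1 + 1 = 0, det = (-1)(1) - (5)(0) = -1
λ² - (0)λ + (-1) = 0
λ = (0 ± √((0)² - 4·(-1))) / 2 = (0 ± √4) / 2
Solving: λ = -1, 1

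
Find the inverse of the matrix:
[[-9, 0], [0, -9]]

For [[a,b],[c,d]], inverse = (1/det)·[[d,-b],[-c,a]]
det = (-9)(-9) - (0)(0) = 81 - 0 = 81
Inverse = (1/81)·[[-9, 0], [0, -9]]
= [[-1/9, 0], [0, -1/9]]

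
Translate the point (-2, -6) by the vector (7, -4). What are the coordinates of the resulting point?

Translation by (7, -4) (homogeneous matrix [[1, 0, 7], [0, 1, -4], [0, 0, 1]]):
x' = -2 + 7 = 5
y' = -6 + -4 = -10
Result: (5, -10)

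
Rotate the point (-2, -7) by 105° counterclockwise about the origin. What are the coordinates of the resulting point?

Rotation matrix for 105°: [[cos 105°, -sin 105°], [sin 105°, cos 105°]] ≈ [[-0.258819, -0.965926], [0.965926, -0.258819]]
[[-0.258819, -0.965926], [0.965926, -0.258819]] × [-2, -7]ᵀ ≈ [7.2791, -0.1201]ᵀ
Result: (7.2791, -0.1201)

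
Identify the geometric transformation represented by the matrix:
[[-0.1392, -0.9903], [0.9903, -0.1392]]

This matrix represents: rotation by 98° counterclockwise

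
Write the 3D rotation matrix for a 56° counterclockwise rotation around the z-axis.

Rotation matrix for counterclockwise 56° around z-axis:
cos(56°) = 0.5592, sin(56°) = 0.8290
Result: [[0.5592, -0.8290, 0], [0.8290, 0.5592, 0], [0, 0, 1]]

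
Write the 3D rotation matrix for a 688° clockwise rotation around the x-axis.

Rotation matrix for clockwise 688° around x-axis:
A clockwise rotation by 688° is a counterclockwise rotation by -688°.
cos(-688°) = 0.8480, sin(-688°) = 0.5299
Result: [[1, 0, 0], [0, 0.8480, -0.5299], [0, 0.5299, 0.8480]]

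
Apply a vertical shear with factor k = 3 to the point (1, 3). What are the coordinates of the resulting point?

Shear matrix for vertical shear with factor k = 3:
[[1, 0], [3, 1]]
Result: (1, 3) → (1, 6)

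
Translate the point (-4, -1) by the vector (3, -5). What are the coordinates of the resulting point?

Translation by (3, -5) (homogeneous matrix [[1, 0, 3], [0, 1, -5], [0, 0, 1]]):
x' = -4 + 3 = -1
y' = -1 + -5 = -6
Result: (-1, -6)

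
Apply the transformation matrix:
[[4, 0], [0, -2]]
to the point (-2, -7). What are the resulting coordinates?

Matrix multiplication:
[[4, 0], [0, -2]] × [-2, -7]ᵀ
= [(4)(-2) + (0)(-7), (0)(-2) + (-2)(-7)]ᵀ
= [-8, 14]ᵀ
Result: (-8, 14)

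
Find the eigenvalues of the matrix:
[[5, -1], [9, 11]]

Characteristic equation: det(A - λI) = 0
λ² - (trace)λ + (det) = 0
trace = 5 + 11 = 16, det = (5)(11) - (-1)(9) = 64
λ² - (16)λ + (64) = 0
λ = (16 ± √((16)² - 4·(64))) / 2 = (16 ± √0) / 2
Solving: λ = 8, 8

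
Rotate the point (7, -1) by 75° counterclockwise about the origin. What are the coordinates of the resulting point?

Rotation matrix for 75°: [[cos 75°, -sin 75°], [sin 75°, cos 75°]] ≈ [[0.258819, -0.965926], [0.965926, 0.258819]]
[[0.258819, -0.965926], [0.965926, 0.258819]] × [7, -1]ᵀ ≈ [2.7777, 6.5027]ᵀ
Result: (2.7777, 6.5027)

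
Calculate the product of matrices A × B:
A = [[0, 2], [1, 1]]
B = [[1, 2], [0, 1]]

Matrix multiplication:
C[0][0] = 0×1 + 2×0 = 0
C[0][1] = 0×2 + 2×1 = 2
C[1][0] = 1×1 + 1×0 = 1
C[1][1] = 1×2 + 1×1 = 3
Result: [[0, 2], [1, 3]]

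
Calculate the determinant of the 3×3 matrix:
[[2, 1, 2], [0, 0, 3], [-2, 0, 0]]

Expansion along first row:
det = 2·det([[0,3],[0,0]]) - 1·det([[0,3],[-2,0]]) + 2·det([[0,0],[-2,0]])
    = 2·(0·0 - 3·0) - 1·(0·0 - 3·-2) + 2·(0·0 - 0·-2)
    = 2·0 - 1·6 + 2·0
    = 0 + -6 + 0 = -6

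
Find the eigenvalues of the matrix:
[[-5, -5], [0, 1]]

Characteristic equation: det(A - λI) = 0
λ² - (trace)λ + (det) = 0
trace = -5 + 1 = -4, det = (-5)(1) - (-5)(0) = -5
λ² - (-4)λ + (-5) = 0
λ = (-4 ± √((-4)² - 4·(-5))) / 2 = (-4 ± √36) / 2
Solving: λ = -5, 1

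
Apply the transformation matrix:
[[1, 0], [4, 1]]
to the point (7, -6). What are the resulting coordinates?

Matrix multiplication:
[[1, 0], [4, 1]] × [7, -6]ᵀ
= [(1)(7) + (0)(-6), (4)(7) + (1)(-6)]ᵀ
= [7, 22]ᵀ
Result: (7, 22)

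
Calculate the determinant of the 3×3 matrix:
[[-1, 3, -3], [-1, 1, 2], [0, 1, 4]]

Expansion along first row:
det = -1·det([[1,2],[1,4]]) - 3·det([[-1,2],[0,4]]) + -3·det([[-1,1],[0,1]])
    = -1·(1·4 - 2·1) - 3·(-1·4 - 2·0) + -3·(-1·1 - 1·0)
    = -1·2 - 3·-4 + -3·-1
    = -2 + 12 + 3 = 13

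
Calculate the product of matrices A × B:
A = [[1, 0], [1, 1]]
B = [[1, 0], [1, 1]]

Matrix multiplication:
C[0][0] = 1×1 + 0×1 = 1
C[0][1] = 1×0 + 0×1 = 0
C[1][0] = 1×1 + 1×1 = 2
C[1][1] = 1×0 + 1×1 = 1
Result: [[1, 0], [2, 1]]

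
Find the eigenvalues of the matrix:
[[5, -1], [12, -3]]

Characteristic equation: det(A - λI) = 0
λ² - (trace)λ + (det) = 0
trace = 5 + -3 = 2, det = (5)(-3) - (-1)(12) = -3
λ² - (2)λ + (-3) = 0
λ = (2 ± √((2)² - 4·(-3))) / 2 = (2 ± √16) / 2
Solving: λ = -1, 3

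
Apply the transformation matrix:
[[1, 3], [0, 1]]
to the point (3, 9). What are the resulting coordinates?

Matrix multiplication:
[[1, 3], [0, 1]] × [3, 9]ᵀ
= [(1)(3) + (3)(9), (0)(3) + (1)(9)]ᵀ
= [30, 9]ᵀ
Result: (30, 9)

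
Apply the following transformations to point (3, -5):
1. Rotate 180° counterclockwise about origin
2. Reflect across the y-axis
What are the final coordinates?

Step 1: Rotate 180° → (-3, 5)
Step 2: Reflect across y-axis → (3, 5)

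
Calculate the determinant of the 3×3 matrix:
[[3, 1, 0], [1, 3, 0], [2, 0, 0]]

Expansion along first row:
det = 3·det([[3,0],[0,0]]) - 1·det([[1,0],[2,0]]) + 0·det([[1,3],[2,0]])
    = 3·(3·0 - 0·0) - 1·(1·0 - 0·2) + 0·(1·0 - 3·2)
    = 3·0 - 1·0 + 0·-6
    = 0 + 0 + 0 = 0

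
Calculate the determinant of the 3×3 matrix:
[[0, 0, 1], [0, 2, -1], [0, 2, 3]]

Expansion along first row:
det = 0·det([[2,-1],[2,3]]) - 0·det([[0,-1],[0,3]]) + 1·det([[0,2],[0,2]])
    = 0·(2·3 - -1·2) - 0·(0·3 - -1·0) + 1·(0·2 - 2·0)
    = 0·8 - 0·0 + 1·0
    = 0 + 0 + 0 = 0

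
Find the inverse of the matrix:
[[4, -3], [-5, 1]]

For [[a,b],[c,d]], inverse = (1/det)·[[d,-b],[-c,a]]
det = (4)(1) - (-3)(-5) = 4 - 15 = -11
Inverse = (1/-11)·[[1, 3], [5, 4]]
= [[-1/11, -3/11], [-5/11, -4/11]]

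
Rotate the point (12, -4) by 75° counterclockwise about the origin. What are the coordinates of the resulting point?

Rotation matrix for 75°: [[cos 75°, -sin 75°], [sin 75°, cos 75°]] ≈ [[0.258819, -0.965926], [0.965926, 0.258819]]
[[0.258819, -0.965926], [0.965926, 0.258819]] × [12, -4]ᵀ ≈ [6.9695, 10.5558]ᵀ
Result: (6.9695, 10.5558)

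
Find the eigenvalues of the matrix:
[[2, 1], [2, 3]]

Characteristic equation: det(A - λI) = 0
λ² - (trace)λ + (det) = 0
trace = 2 + 3 = 5, det = (2)(3) - (1)(2) = 4
λ² - (5)λ + (4) = 0
λ = (5 ± √((5)² - 4·(4))) / 2 = (5 ± √9) / 2
Solving: λ = 1, 4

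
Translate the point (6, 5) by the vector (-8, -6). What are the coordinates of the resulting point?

Translation by (-8, -6) (homogeneous matrix [[1, 0, -8], [0, 1, -6], [0, 0, 1]]):
x' = 6 + -8 = -2
y' = 5 + -6 = -1
Result: (-2, -1)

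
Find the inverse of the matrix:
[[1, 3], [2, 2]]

For [[a,b],[c,d]], inverse = (1/det)·[[d,-b],[-c,a]]
det = (1)(2) - (3)(2) = 2 - 6 = -4
Inverse = (1/-4)·[[2, -3], [-2, 1]]
= [[-1/2, 3/4], [1/2, -1/4]]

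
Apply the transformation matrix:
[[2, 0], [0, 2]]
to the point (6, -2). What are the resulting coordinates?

Matrix multiplication:
[[2, 0], [0, 2]] × [6, -2]ᵀ
= [(2)(6) + (0)(-2), (0)(6) + (2)(-2)]ᵀ
= [12, -4]ᵀ
Result: (12, -4)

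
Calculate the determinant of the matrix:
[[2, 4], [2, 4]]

For a 2×2 matrix [[a, b], [c, d]], det = ad - bc
det = (2)(4) - (4)(2) = 8 - 8 = 0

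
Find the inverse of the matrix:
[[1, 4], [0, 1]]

For [[a,b],[c,d]], inverse = (1/det)·[[d,-b],[-c,a]]
det = (1)(1) - (4)(0) = 1 - 0 = 1
Inverse = [[1, -4], [0, 1]]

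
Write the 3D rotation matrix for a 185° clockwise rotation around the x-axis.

Rotation matrix for clockwise 185° around x-axis:
A clockwise rotation by 185° is a counterclockwise rotation by -185°.
cos(-185°) = -0.9962, sin(-185°) = 0.0872
Result: [[1, 0, 0], [0, -0.9962, -0.0872], [0, 0.0872, -0.9962]]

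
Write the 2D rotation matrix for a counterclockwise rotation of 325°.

Rotation matrix formula: [[cos θ, -sin θ], [sin θ, cos θ]]
For θ = 325°:
cos(325°) = 0.8192
sin(325°) = -0.5736
Result: [[0.8192, 0.5736], [-0.5736, 0.8192]]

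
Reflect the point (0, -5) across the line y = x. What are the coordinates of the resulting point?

Reflection across line y = x: (0, -5) → (-5, 0)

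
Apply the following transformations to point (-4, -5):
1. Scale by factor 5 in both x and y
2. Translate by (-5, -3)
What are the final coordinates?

Step 1: Scale (-4, -5) by 5 → (-20, -25)
Step 2: Translate by (-5, -3) → (-25, -28)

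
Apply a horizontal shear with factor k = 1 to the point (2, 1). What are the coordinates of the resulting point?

Shear matrix for horizontal shear with factor k = 1:
[[1, 1], [0, 1]]
Result: (2, 1) → (3, 1)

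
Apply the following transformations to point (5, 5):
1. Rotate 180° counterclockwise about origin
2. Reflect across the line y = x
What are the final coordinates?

Step 1: Rotate 180° → (-5, -5)
Step 2: Reflect across line y = x → (-5, -5)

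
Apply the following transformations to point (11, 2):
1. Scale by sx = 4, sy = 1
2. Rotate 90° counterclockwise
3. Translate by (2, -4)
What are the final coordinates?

Step 1: Scale → (44, 2)
Step 2: Rotate 90° → (-2, 44)
Step 3: Translate → (0, 40)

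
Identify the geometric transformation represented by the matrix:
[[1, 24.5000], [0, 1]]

This matrix represents: horizontal shear with factor 24.5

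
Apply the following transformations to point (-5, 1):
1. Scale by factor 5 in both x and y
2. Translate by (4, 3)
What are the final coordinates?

Step 1: Scale (-5, 1) by 5 → (-25, 5)
Step 2: Translate by (4, 3) → (-21, 8)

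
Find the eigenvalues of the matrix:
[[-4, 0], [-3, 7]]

Characteristic equation: det(A - λI) = 0
λ² - (trace)λ + (det) = 0
trace = -4 + 7 = 3, det = (-4)(7) - (0)(-3) = -28
λ² - (3)λ + (-28) = 0
λ = (3 ± √((3)² - 4·(-28))) / 2 = (3 ± √121) / 2
Solving: λ = -4, 7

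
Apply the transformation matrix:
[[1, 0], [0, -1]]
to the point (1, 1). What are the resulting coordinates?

Matrix multiplication:
[[1, 0], [0, -1]] × [1, 1]ᵀ
= [(1)(1) + (0)(1), (0)(1) + (-1)(1)]ᵀ
= [1, -1]ᵀ
Result: (1, -1)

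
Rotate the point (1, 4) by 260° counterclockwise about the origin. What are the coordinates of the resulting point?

Rotation matrix for 260°: [[cos 260°, -sin 260°], [sin 260°, cos 260°]] ≈ [[-0.173648, 0.984808], [-0.984808, -0.173648]]
[[-0.173648, 0.984808], [-0.984808, -0.173648]] × [1, 4]ᵀ ≈ [3.7656, -1.6794]ᵀ
Result: (3.7656, -1.6794)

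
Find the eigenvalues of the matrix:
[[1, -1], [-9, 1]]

Characteristic equation: det(A - λI) = 0
λ² - (trace)λ + (det) = 0
trace = 1 + 1 = 2, det = (1)(1) - (-1)(-9) = -8
λ² - (2)λ + (-8) = 0
λ = (2 ± √((2)² - 4·(-8))) / 2 = (2 ± √36) / 2
Solving: λ = -2, 4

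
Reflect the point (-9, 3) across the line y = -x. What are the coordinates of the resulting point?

Reflection across line y = -x: (-9, 3) → (-3, 9)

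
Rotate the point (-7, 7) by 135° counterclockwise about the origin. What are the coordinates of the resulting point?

Rotation matrix for 135°: [[cos 135°, -sin 135°], [sin 135°, cos 135°]] ≈ [[-0.707107, -0.707107], [0.707107, -0.707107]]
[[-0.707107, -0.707107], [0.707107, -0.707107]] × [-7, 7]ᵀ ≈ [0, -9.8995]ᵀ
Result: (0, -9.8995)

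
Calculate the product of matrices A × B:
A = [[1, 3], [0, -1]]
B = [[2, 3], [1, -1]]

Matrix multiplication:
C[0][0] = 1×2 + 3×1 = 5
C[0][1] = 1×3 + 3×-1 = 0
C[1][0] = 0×2 + -1×1 = -1
C[1][1] = 0×3 + -1×-1 = 1
Result: [[5, 0], [-1, 1]]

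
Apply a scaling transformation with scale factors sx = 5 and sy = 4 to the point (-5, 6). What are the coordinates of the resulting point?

Scaling matrix:
[[5, 0], [0, 4]]
Result: (-5 × 5, 6 × 4) = (-25, 24)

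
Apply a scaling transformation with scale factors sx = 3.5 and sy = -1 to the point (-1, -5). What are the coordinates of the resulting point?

Scaling matrix:
[[3.50, 0], [0, -1]]
Result: (-1 × 3.5, -5 × -1) = (-3.5, 5)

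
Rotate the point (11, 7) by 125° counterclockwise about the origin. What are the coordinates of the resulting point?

Rotation matrix for 125°: [[cos 125°, -sin 125°], [sin 125°, cos 125°]] ≈ [[-0.573576, -0.819152], [0.819152, -0.573576]]
[[-0.573576, -0.819152], [0.819152, -0.573576]] × [11, 7]ᵀ ≈ [-12.0434, 4.9956]ᵀ
Result: (-12.0434, 4.9956)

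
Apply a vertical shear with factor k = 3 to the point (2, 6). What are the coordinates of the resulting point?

Shear matrix for vertical shear with factor k = 3:
[[1, 0], [3, 1]]
Result: (2, 6) → (2, 12)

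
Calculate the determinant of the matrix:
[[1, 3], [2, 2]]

For a 2×2 matrix [[a, b], [c, d]], det = ad - bc
det = (1)(2) - (3)(2) = 2 - 6 = -4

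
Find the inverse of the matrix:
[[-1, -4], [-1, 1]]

For [[a,b],[c,d]], inverse = (1/det)·[[d,-b],[-c,a]]
det = (-1)(1) - (-4)(-1) = -1 - 4 = -5
Inverse = (1/-5)·[[1, 4], [1, -1]]
= [[-1/5, -4/5], [-1/5, 1/5]]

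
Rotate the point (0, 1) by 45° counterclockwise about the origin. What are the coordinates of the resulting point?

Rotation matrix for 45°: [[cos 45°, -sin 45°], [sin 45°, cos 45°]] ≈ [[0.707107, -0.707107], [0.707107, 0.707107]]
[[0.707107, -0.707107], [0.707107, 0.707107]] × [0, 1]ᵀ ≈ [-0.7071, 0.7071]ᵀ
Result: (-0.7071, 0.7071)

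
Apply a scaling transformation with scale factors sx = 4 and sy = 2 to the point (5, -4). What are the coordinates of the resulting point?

Scaling matrix:
[[4, 0], [0, 2]]
Result: (5 × 4, -4 × 2) = (20, -8)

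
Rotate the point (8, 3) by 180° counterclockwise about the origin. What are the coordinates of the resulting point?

Rotation matrix for 180°: [[cos 180°, -sin 180°], [sin 180°, cos 180°]] = [[-1, 0], [0, -1]]
[[-1, 0], [0, -1]] × [8, 3]ᵀ = [-8, -3]ᵀ
Result: (-8, -3)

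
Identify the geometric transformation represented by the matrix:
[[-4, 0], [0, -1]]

This matrix represents: non-uniform scaling by sx = -4, sy = -1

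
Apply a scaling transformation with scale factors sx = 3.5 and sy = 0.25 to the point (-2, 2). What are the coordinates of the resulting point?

Scaling matrix:
[[3.50, 0], [0, 0.25]]
Result: (-2 × 3.5, 2 × 0.25) = (-7, 0.5)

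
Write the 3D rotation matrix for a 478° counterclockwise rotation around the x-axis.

Rotation matrix for counterclockwise 478° around x-axis:
cos(478°) = -0.4695, sin(478°) = 0.8829
Result: [[1, 0, 0], [0, -0.4695, -0.8829], [0, 0.8829, -0.4695]]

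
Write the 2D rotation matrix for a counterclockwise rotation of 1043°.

Rotation matrix formula: [[cos θ, -sin θ], [sin θ, cos θ]]
For θ = 1043°:
cos(1043°) = 0.7986
sin(1043°) = -0.6018
Result: [[0.7986, 0.6018], [-0.6018, 0.7986]]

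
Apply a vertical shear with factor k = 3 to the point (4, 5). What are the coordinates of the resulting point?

Shear matrix for vertical shear with factor k = 3:
[[1, 0], [3, 1]]
Result: (4, 5) → (4, 17)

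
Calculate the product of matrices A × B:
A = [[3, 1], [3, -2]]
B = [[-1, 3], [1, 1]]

Matrix multiplication:
C[0][0] = 3×-1 + 1×1 = -2
C[0][1] = 3×3 + 1×1 = 10
C[1][0] = 3×-1 + -2×1 = -5
C[1][1] = 3×3 + -2×1 = 7
Result: [[-2, 10], [-5, 7]]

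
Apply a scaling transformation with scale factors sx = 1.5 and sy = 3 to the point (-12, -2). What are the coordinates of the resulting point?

Scaling matrix:
[[1.50, 0], [0, 3]]
Result: (-12 × 1.5, -2 × 3) = (-18, -6)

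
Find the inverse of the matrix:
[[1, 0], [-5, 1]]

For [[a,b],[c,d]], inverse = (1/det)·[[d,-b],[-c,a]]
det = (1)(1) - (0)(-5) = 1 - 0 = 1
Inverse = [[1, 0], [5, 1]]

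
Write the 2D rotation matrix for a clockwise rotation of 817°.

Rotation matrix formula: [[cos θ, -sin θ], [sin θ, cos θ]]
A clockwise rotation by 817° is equivalent to a counterclockwise rotation by -817°.
For θ = -817°:
cos(-817°) = -0.1219
sin(-817°) = -0.9925
Result: [[-0.1219, 0.9925], [-0.9925, -0.1219]]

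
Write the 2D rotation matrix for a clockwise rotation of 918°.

Rotation matrix formula: [[cos θ, -sin θ], [sin θ, cos θ]]
A clockwise rotation by 918° is equivalent to a counterclockwise rotation by -918°.
For θ = -918°:
cos(-918°) = -0.9511
sin(-918°) = 0.3090
Result: [[-0.9511, -0.3090], [0.3090, -0.9511]]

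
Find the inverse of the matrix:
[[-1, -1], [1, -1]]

For [[a,b],[c,d]], inverse = (1/det)·[[d,-b],[-c,a]]
det = (-1)(-1) - (-1)(1) = 1 - -1 = 2
Inverse = (1/2)·[[-1, 1], [-1, -1]]
= [[-1/2, 1/2], [-1/2, -1/2]]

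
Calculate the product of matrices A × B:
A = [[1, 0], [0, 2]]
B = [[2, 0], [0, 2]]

Matrix multiplication:
C[0][0] = 1×2 + 0×0 = 2
C[0][1] = 1×0 + 0×2 = 0
C[1][0] = 0×2 + 2×0 = 0
C[1][1] = 0×0 + 2×2 = 4
Result: [[2, 0], [0, 4]]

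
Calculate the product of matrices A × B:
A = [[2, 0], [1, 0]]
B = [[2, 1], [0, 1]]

Matrix multiplication:
C[0][0] = 2×2 + 0×0 = 4
C[0][1] = 2×1 + 0×1 = 2
C[1][0] = 1×2 + 0×0 = 2
C[1][1] = 1×1 + 0×1 = 1
Result: [[4, 2], [2, 1]]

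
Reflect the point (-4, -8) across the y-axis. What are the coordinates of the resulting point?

Reflection across y-axis: (-4, -8) → (4, -8)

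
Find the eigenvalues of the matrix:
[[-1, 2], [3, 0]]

Characteristic equation: det(A - λI) = 0
λ² - (trace)λ + (det) = 0
trace = -1 + 0 = -1, det = (-1)(0) - (2)(3) = -6
λ² - (-1)λ + (-6) = 0
λ = (-1 ± √((-1)² - 4·(-6))) / 2 = (-1 ± √25) / 2
Solving: λ = -3, 2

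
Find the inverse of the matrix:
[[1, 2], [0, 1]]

For [[a,b],[c,d]], inverse = (1/det)·[[d,-b],[-c,a]]
det = (1)(1) - (2)(0) = 1 - 0 = 1
Inverse = [[1, -2], [0, 1]]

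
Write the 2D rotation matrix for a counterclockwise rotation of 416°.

Rotation matrix formula: [[cos θ, -sin θ], [sin θ, cos θ]]
For θ = 416°:
cos(416°) = 0.5592
sin(416°) = 0.8290
Result: [[0.5592, -0.8290], [0.8290, 0.5592]]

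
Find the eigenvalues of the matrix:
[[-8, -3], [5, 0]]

Characteristic equation: det(A - λI) = 0
λ² - (trace)λ + (det) = 0
trace = -8 + 0 = -8, det = (-8)(0) - (-3)(5) = 15
λ² - (-8)λ + (15) = 0
λ = (-8 ± √((-8)² - 4·(15))) / 2 = (-8 ± √4) / 2
Solving: λ = -5, -3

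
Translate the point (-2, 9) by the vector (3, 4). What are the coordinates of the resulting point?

Translation by (3, 4) (homogeneous matrix [[1, 0, 3], [0, 1, 4], [0, 0, 1]]):
x' = -2 + 3 = 1
y' = 9 + 4 = 13
Result: (1, 13)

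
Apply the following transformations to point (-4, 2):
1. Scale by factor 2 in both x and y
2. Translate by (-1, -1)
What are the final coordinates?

Step 1: Scale (-4, 2) by 2 → (-8, 4)
Step 2: Translate by (-1, -1) → (-9, 3)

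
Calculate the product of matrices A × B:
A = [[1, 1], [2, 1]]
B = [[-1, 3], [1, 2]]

Matrix multiplication:
C[0][0] = 1×-1 + 1×1 = 0
C[0][1] = 1×3 + 1×2 = 5
C[1][0] = 2×-1 + 1×1 = -1
C[1][1] = 2×3 + 1×2 = 8
Result: [[0, 5], [-1, 8]]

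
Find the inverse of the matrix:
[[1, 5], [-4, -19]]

For [[a,b],[c,d]], inverse = (1/det)·[[d,-b],[-c,a]]
det = (1)(-19) - (5)(-4) = -19 - -20 = 1
Inverse = [[-19, -5], [4, 1]]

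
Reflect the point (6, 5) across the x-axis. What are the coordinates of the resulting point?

Reflection across x-axis: (6, 5) → (6, -5)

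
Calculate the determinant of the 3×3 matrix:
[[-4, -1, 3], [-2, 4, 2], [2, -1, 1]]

Expansion along first row:
det = -4·det([[4,2],[-1,1]]) - -1·det([[-2,2],[2,1]]) + 3·det([[-2,4],[2,-1]])
    = -4·(4·1 - 2·-1) - -1·(-2·1 - 2·2) + 3·(-2·-1 - 4·2)
    = -4·6 - -1·-6 + 3·-6
    = -24 + -6 + -18 = -48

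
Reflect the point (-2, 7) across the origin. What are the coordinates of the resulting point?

Reflection across origin: (-2, 7) → (2, -7)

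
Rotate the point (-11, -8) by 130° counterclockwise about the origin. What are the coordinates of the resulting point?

Rotation matrix for 130°: [[cos 130°, -sin 130°], [sin 130°, cos 130°]] ≈ [[-0.642788, -0.766044], [0.766044, -0.642788]]
[[-0.642788, -0.766044], [0.766044, -0.642788]] × [-11, -8]ᵀ ≈ [13.1990, -3.2842]ᵀ
Result: (13.1990, -3.2842)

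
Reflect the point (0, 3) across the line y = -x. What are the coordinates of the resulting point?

Reflection across line y = -x: (0, 3) → (-3, 0)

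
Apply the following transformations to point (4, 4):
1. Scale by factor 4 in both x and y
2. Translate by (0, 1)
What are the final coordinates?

Step 1: Scale (4, 4) by 4 → (16, 16)
Step 2: Translate by (0, 1) → (16, 17)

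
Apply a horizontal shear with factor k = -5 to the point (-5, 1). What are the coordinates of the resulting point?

Shear matrix for horizontal shear with factor k = -5:
[[1, -5], [0, 1]]
Result: (-5, 1) → (-10, 1)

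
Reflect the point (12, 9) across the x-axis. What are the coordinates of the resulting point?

Reflection across x-axis: (12, 9) → (12, -9)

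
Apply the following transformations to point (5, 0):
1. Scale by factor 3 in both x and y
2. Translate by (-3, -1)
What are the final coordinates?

Step 1: Scale (5, 0) by 3 → (15, 0)
Step 2: Translate by (-3, -1) → (12, -1)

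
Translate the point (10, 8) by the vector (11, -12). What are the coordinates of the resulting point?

Translation by (11, -12) (homogeneous matrix [[1, 0, 11], [0, 1, -12], [0, 0, 1]]):
x' = 10 + 11 = 21
y' = 8 + -12 = -4
Result: (21, -4)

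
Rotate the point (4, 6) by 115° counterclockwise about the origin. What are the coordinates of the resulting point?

Rotation matrix for 115°: [[cos 115°, -sin 115°], [sin 115°, cos 115°]] ≈ [[-0.422618, -0.906308], [0.906308, -0.422618]]
[[-0.422618, -0.906308], [0.906308, -0.422618]] × [4, 6]ᵀ ≈ [-7.1283, 1.0895]ᵀ
Result: (-7.1283, 1.0895)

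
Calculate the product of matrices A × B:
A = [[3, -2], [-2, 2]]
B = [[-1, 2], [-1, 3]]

Matrix multiplication:
C[0][0] = 3×-1 + -2×-1 = -1
C[0][1] = 3×2 + -2×3 = 0
C[1][0] = -2×-1 + 2×-1 = 0
C[1][1] = -2×2 + 2×3 = 2
Result: [[-1, 0], [0, 2]]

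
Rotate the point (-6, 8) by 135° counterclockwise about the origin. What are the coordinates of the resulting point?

Rotation matrix for 135°: [[cos 135°, -sin 135°], [sin 135°, cos 135°]] ≈ [[-0.707107, -0.707107], [0.707107, -0.707107]]
[[-0.707107, -0.707107], [0.707107, -0.707107]] × [-6, 8]ᵀ ≈ [-1.4142, -9.8995]ᵀ
Result: (-1.4142, -9.8995)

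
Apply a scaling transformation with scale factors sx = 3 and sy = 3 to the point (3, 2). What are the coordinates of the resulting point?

Scaling matrix:
[[3, 0], [0, 3]]
Result: (3 × 3, 2 × 3) = (9, 6)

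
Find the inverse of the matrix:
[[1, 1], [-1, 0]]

For [[a,b],[c,d]], inverse = (1/det)·[[d,-b],[-c,a]]
det = (1)(0) - (1)(-1) = 0 - -1 = 1
Inverse = [[0, -1], [1, 1]]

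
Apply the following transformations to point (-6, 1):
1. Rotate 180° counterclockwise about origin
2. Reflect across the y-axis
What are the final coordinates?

Step 1: Rotate 180° → (6, -1)
Step 2: Reflect across y-axis → (-6, -1)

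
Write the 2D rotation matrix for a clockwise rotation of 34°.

Rotation matrix formula: [[cos θ, -sin θ], [sin θ, cos θ]]
A clockwise rotation by 34° is equivalent to a counterclockwise rotation by -34°.
For θ = -34°:
cos(-34°) = 0.8290
sin(-34°) = -0.5592
Result: [[0.8290, 0.5592], [-0.5592, 0.8290]]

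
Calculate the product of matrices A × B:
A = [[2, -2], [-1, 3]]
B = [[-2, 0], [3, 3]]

Matrix multiplication:
C[0][0] = 2×-2 + -2×3 = -10
C[0][1] = 2×0 + -2×3 = -6
C[1][0] = -1×-2 + 3×3 = 11
C[1][1] = -1×0 + 3×3 = 9
Result: [[-10, -6], [11, 9]]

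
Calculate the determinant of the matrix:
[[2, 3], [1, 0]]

For a 2×2 matrix [[a, b], [c, d]], det = ad - bc
det = (2)(0) - (3)(1) = 0 - 3 = -3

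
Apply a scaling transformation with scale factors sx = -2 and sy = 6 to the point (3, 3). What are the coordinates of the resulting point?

Scaling matrix:
[[-2, 0], [0, 6]]
Result: (3 × -2, 3 × 6) = (-6, 18)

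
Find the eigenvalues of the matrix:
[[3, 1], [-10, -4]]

Characteristic equation: det(A - λI) = 0
λ² - (trace)λ + (det) = 0
trace = 3 + -4 = -1, det = (3)(-4) - (1)(-10) = -2
λ² - (-1)λ + (-2) = 0
λ = (-1 ± √((-1)² - 4·(-2))) / 2 = (-1 ± √9) / 2
Solving: λ = -2, 1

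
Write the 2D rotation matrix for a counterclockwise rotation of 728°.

Rotation matrix formula: [[cos θ, -sin θ], [sin θ, cos θ]]
For θ = 728°:
cos(728°) = 0.9903
sin(728°) = 0.1392
Result: [[0.9903, -0.1392], [0.1392, 0.9903]]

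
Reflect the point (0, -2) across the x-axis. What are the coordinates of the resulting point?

Reflection across x-axis: (0, -2) → (0, 2)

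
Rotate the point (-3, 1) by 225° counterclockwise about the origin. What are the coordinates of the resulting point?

Rotation matrix for 225°: [[cos 225°, -sin 225°], [sin 225°, cos 225°]] ≈ [[-0.707107, 0.707107], [-0.707107, -0.707107]]
[[-0.707107, 0.707107], [-0.707107, -0.707107]] × [-3, 1]ᵀ ≈ [2.8284, 1.4142]ᵀ
Result: (2.8284, 1.4142)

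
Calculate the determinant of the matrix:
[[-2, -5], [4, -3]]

For a 2×2 matrix [[a, b], [c, d]], det = ad - bc
det = (-2)(-3) - (-5)(4) = 6 - -20 = 26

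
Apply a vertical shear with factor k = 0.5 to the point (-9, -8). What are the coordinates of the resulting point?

Shear matrix for vertical shear with factor k = 0.5:
[[1, 0], [0.50, 1]]
Result: (-9, -8) → (-9, -12.5)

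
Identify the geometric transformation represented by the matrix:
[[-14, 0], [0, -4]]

This matrix represents: non-uniform scaling by sx = -14, sy = -4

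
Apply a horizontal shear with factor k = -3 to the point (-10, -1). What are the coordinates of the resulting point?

Shear matrix for horizontal shear with factor k = -3:
[[1, -3], [0, 1]]
Result: (-10, -1) → (-7, -1)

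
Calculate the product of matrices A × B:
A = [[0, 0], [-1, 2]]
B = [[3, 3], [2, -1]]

Matrix multiplication:
C[0][0] = 0×3 + 0×2 = 0
C[0][1] = 0×3 + 0×-1 = 0
C[1][0] = -1×3 + 2×2 = 1
C[1][1] = -1×3 + 2×-1 = -5
Result: [[0, 0], [1, -5]]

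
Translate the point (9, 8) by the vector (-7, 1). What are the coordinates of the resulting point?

Translation by (-7, 1) (homogeneous matrix [[1, 0, -7], [0, 1, 1], [0, 0, 1]]):
x' = 9 + -7 = 2
y' = 8 + 1 = 9
Result: (2, 9)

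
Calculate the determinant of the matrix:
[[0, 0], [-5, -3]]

For a 2×2 matrix [[a, b], [c, d]], det = ad - bc
det = (0)(-3) - (0)(-5) = 0 - 0 = 0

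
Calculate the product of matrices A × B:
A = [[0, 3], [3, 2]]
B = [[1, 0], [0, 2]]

Matrix multiplication:
C[0][0] = 0×1 + 3×0 = 0
C[0][1] = 0×0 + 3×2 = 6
C[1][0] = 3×1 + 2×0 = 3
C[1][1] = 3×0 + 2×2 = 4
Result: [[0, 6], [3, 4]]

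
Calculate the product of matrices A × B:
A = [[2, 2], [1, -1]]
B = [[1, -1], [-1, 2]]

Matrix multiplication:
C[0][0] = 2×1 + 2×-1 = 0
C[0][1] = 2×-1 + 2×2 = 2
C[1][0] = 1×1 + -1×-1 = 2
C[1][1] = 1×-1 + -1×2 = -3
Result: [[0, 2], [2, -3]]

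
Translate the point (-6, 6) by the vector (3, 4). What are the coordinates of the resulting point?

Translation by (3, 4) (homogeneous matrix [[1, 0, 3], [0, 1, 4], [0, 0, 1]]):
x' = -6 + 3 = -3
y' = 6 + 4 = 10
Result: (-3, 10)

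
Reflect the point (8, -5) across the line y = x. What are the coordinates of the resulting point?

Reflection across line y = x: (8, -5) → (-5, 8)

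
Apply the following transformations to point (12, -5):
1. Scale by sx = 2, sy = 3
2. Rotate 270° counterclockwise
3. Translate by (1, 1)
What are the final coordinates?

Step 1: Scale → (24, -15)
Step 2: Rotate 270° → (-15, -24)
Step 3: Translate → (-14, -23)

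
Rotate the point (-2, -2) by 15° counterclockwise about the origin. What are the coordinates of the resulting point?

Rotation matrix for 15°: [[cos 15°, -sin 15°], [sin 15°, cos 15°]] ≈ [[0.965926, -0.258819], [0.258819, 0.965926]]
[[0.965926, -0.258819], [0.258819, 0.965926]] × [-2, -2]ᵀ ≈ [-1.4142, -2.4495]ᵀ
Result: (-1.4142, -2.4495)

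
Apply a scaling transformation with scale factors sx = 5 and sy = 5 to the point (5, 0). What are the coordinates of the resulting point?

Scaling matrix:
[[5, 0], [0, 5]]
Result: (5 × 5, 0 × 5) = (25, 0)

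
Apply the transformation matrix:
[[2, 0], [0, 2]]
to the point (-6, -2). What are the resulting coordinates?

Matrix multiplication:
[[2, 0], [0, 2]] × [-6, -2]ᵀ
= [(2)(-6) + (0)(-2), (0)(-6) + (2)(-2)]ᵀ
= [-12, -4]ᵀ
Result: (-12, -4)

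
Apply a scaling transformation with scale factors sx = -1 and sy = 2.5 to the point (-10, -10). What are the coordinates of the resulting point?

Scaling matrix:
[[-1, 0], [0, 2.50]]
Result: (-10 × -1, -10 × 2.5) = (10, -25)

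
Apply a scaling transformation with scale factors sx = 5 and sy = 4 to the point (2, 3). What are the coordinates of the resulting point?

Scaling matrix:
[[5, 0], [0, 4]]
Result: (2 × 5, 3 × 4) = (10, 12)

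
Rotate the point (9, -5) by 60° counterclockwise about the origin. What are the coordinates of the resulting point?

Rotation matrix for 60°: [[cos 60°, -sin 60°], [sin 60°, cos 60°]] ≈ [[0.500000, -0.866025], [0.866025, 0.500000]]
[[0.500000, -0.866025], [0.866025, 0.500000]] × [9, -5]ᵀ ≈ [8.8301, 5.2942]ᵀ
Result: (8.8301, 5.2942)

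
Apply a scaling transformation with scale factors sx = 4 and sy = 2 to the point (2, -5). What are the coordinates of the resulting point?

Scaling matrix:
[[4, 0], [0, 2]]
Result: (2 × 4, -5 × 2) = (8, -10)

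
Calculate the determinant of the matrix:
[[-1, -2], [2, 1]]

For a 2×2 matrix [[a, b], [c, d]], det = ad - bc
det = (-1)(1) - (-2)(2) = -1 - -4 = 3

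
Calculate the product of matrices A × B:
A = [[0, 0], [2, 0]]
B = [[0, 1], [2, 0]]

Matrix multiplication:
C[0][0] = 0×0 + 0×2 = 0
C[0][1] = 0×1 + 0×0 = 0
C[1][0] = 2×0 + 0×2 = 0
C[1][1] = 2×1 + 0×0 = 2
Result: [[0, 0], [0, 2]]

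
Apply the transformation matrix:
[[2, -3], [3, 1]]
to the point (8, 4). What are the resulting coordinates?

Matrix multiplication:
[[2, -3], [3, 1]] × [8, 4]ᵀ
= [(2)(8) + (-3)(4), (3)(8) + (1)(4)]ᵀ
= [4, 28]ᵀ
Result: (4, 28)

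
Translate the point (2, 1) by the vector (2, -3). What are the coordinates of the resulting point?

Translation by (2, -3) (homogeneous matrix [[1, 0, 2], [0, 1, -3], [0, 0, 1]]):
x' = 2 + 2 = 4
y' = 1 + -3 = -2
Result: (4, -2)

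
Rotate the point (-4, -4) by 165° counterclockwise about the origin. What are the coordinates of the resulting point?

Rotation matrix for 165°: [[cos 165°, -sin 165°], [sin 165°, cos 165°]] ≈ [[-0.965926, -0.258819], [0.258819, -0.965926]]
[[-0.965926, -0.258819], [0.258819, -0.965926]] × [-4, -4]ᵀ ≈ [4.8990, 2.8284]ᵀ
Result: (4.8990, 2.8284)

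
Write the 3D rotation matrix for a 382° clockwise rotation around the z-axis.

Rotation matrix for clockwise 382° around z-axis:
A clockwise rotation by 382° is a counterclockwise rotation by -382°.
cos(-382°) = 0.9272, sin(-382°) = -0.3746
Result: [[0.9272, 0.3746, 0], [-0.3746, 0.9272, 0], [0, 0, 1]]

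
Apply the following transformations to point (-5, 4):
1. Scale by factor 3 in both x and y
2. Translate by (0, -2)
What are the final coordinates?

Step 1: Scale (-5, 4) by 3 → (-15, 12)
Step 2: Translate by (0, -2) → (-15, 10)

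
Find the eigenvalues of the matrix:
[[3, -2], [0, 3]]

Characteristic equation: det(A - λI) = 0
λ² - (trace)λ + (det) = 0
trace = 3 + 3 = 6, det = (3)(3) - (-2)(0) = 9
λ² - (6)λ + (9) = 0
λ = (6 ± √((6)² - 4·(9))) / 2 = (6 ± √0) / 2
Solving: λ = 3, 3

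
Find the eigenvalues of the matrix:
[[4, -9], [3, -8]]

Characteristic equation: det(A - λI) = 0
λ² - (trace)λ + (det) = 0
trace = 4 + -8 = -4, det = (4)(-8) - (-9)(3) = -5
λ² - (-4)λ + (-5) = 0
λ = (-4 ± √((-4)² - 4·(-5))) / 2 = (-4 ± √36) / 2
Solving: λ = -5, 1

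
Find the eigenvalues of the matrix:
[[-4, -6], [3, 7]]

Characteristic equation: det(A - λI) = 0
λ² - (trace)λ + (det) = 0
trace = -4 + 7 = 3, det = (-4)(7) - (-6)(3) = -10
λ² - (3)λ + (-10) = 0
λ = (3 ± √((3)² - 4·(-10))) / 2 = (3 ± √49) / 2
Solving: λ = -2, 5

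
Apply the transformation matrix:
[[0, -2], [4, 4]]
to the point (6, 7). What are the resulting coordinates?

Matrix multiplication:
[[0, -2], [4, 4]] × [6, 7]ᵀ
= [(0)(6) + (-2)(7), (4)(6) + (4)(7)]ᵀ
= [-14, 52]ᵀ
Result: (-14, 52)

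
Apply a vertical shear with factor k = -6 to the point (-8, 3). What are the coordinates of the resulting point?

Shear matrix for vertical shear with factor k = -6:
[[1, 0], [-6, 1]]
Result: (-8, 3) → (-8, 51)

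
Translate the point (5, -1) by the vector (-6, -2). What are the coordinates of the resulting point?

Translation by (-6, -2) (homogeneous matrix [[1, 0, -6], [0, 1, -2], [0, 0, 1]]):
x' = 5 + -6 = -1
y' = -1 + -2 = -3
Result: (-1, -3)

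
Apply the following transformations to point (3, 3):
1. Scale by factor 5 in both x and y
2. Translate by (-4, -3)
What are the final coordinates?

Step 1: Scale (3, 3) by 5 → (15, 15)
Step 2: Translate by (-4, -3) → (11, 12)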